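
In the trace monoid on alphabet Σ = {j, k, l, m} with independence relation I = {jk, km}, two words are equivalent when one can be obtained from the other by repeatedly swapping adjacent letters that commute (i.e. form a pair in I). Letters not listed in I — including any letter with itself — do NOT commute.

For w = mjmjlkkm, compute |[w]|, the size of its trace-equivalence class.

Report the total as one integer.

#0=m has no predecessor
#1=j depends on [0:m]
#2=m depends on [1:j]
#3=j depends on [2:m]
#4=l depends on [3:j]
#5=k depends on [4:l]
#6=k depends on [5:k]
#7=m depends on [4:l]
sources: [0:m]
N(rest) = Σ N(rest − s) over sources s of rest; N(one piece) = 1:
  size 1 → [6]=1  [7]=1
  size 2 → [5,6]=1  [6,7]=2
  size 3 → [5,6,7]=3
  size 4 → [4,5,6,7]=3
  size 5 → [3,4,5,6,7]=3
  size 6 → [2,3,4,5,6,7]=3
  first=0(m) contributes 3

3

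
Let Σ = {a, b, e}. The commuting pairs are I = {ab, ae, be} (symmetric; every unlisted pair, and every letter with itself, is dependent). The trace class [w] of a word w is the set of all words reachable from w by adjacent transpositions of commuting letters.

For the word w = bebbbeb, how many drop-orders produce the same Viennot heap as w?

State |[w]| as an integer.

21

piece 0:b — minimal
piece 1:e — minimal
piece 2:b rests on {0:b}
piece 3:b rests on {2:b}
piece 4:b rests on {3:b}
piece 5:e rests on {1:e}
piece 6:b rests on {4:b}
minimal pieces: {0:b, 1:e}
ways to finish when only these pieces remain (= sum over removing one remaining piece with nothing left below it):
  1 left: {5}→1  {6}→1
  2 left: {1,5}→1  {4,6}→1  {5,6}→2
  3 left: {1,5,6}→3  {3,4,6}→1  {4,5,6}→3
  4 left: {1,4,5,6}→6  {2,3,4,6}→1  {3,4,5,6}→4
  5 left: {0,2,3,4,6}→1  {1,3,4,5,6}→10  {2,3,4,5,6}→5
  placing 0:b first → 15 extensions
  placing 1:e first → 6 extensions
total linear extensions = 21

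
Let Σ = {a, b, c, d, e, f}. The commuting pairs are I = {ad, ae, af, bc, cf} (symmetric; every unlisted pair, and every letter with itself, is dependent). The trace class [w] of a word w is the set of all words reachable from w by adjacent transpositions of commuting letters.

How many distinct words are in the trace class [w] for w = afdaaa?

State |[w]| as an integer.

15

piece 0:a — minimal
piece 1:f — minimal
piece 2:d rests on {1:f}
piece 3:a rests on {0:a}
piece 4:a rests on {3:a}
piece 5:a rests on {4:a}
minimal pieces: {0:a, 1:f}
ways to finish when only these pieces remain (= sum over removing one remaining piece with nothing left below it):
  1 left: {2}→1  {5}→1
  2 left: {1,2}→1  {2,5}→2  {4,5}→1
  3 left: {1,2,5}→3  {2,4,5}→3  {3,4,5}→1
  4 left: {0,3,4,5}→1  {1,2,4,5}→6  {2,3,4,5}→4
  placing 0:a first → 10 extensions
  placing 1:f first → 5 extensions
total linear extensions = 15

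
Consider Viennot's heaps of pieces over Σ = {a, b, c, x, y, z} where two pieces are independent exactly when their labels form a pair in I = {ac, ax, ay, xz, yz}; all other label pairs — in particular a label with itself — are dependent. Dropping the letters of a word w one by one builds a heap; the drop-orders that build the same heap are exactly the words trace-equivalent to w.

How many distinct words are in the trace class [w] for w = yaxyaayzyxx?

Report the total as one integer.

330

#0=y has no predecessor
#1=a has no predecessor
#2=x depends on [0:y]
#3=y depends on [2:x]
#4=a depends on [1:a]
#5=a depends on [4:a]
#6=y depends on [3:y]
#7=z depends on [5:a]
#8=y depends on [6:y]
#9=x depends on [8:y]
#10=x depends on [9:x]
sources: [0:y, 1:a]
N(rest) = Σ N(rest − s) over sources s of rest; N(one piece) = 1:
  size 1 → [7]=1  [10]=1
  size 2 → [5,7]=1  [7,10]=2  [9,10]=1
  size 3 → [4,5,7]=1  [5,7,10]=3  [7,9,10]=3  [8,9,10]=1
  size 4 → [1,4,5,7]=1  [4,5,7,10]=4  [5,7,9,10]=6  [6,8,9,10]=1  [7,8,9,10]=4
  size 5 → [1,4,5,7,10]=5  [3,6,8,9,10]=1  [4,5,7,9,10]=10  [5,7,8,9,10]=10  [6,7,8,9,10]=5
  size 6 → [1,4,5,7,9,10]=15  [2,3,6,8,9,10]=1  [3,6,7,8,9,10]=6  [4,5,7,8,9,10]=20  [5,6,7,8,9,10]=15
  size 7 → [0,2,3,6,8,9,10]=1  [1,4,5,7,8,9,10]=35  [2,3,6,7,8,9,10]=7  [3,5,6,7,8,9,10]=21  [4,5,6,7,8,9,10]=35
  size 8 → [0,2,3,6,7,8,9,10]=8  [1,4,5,6,7,8,9,10]=70  [2,3,5,6,7,8,9,10]=28  [3,4,5,6,7,8,9,10]=56
  size 9 → [0,2,3,5,6,7,8,9,10]=36  [1,3,4,5,6,7,8,9,10]=126  [2,3,4,5,6,7,8,9,10]=84
  first=0(y) contributes 210
  first=1(a) contributes 120
|[w]| = 330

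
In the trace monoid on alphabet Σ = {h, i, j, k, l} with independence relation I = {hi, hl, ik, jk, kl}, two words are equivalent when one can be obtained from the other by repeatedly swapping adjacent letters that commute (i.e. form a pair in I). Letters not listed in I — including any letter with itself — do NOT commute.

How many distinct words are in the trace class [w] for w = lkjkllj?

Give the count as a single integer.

piece 0:l — minimal
piece 1:k — minimal
piece 2:j rests on {0:l}
piece 3:k rests on {1:k}
piece 4:l rests on {2:j}
piece 5:l rests on {4:l}
piece 6:j rests on {5:l}
minimal pieces: {0:l, 1:k}
ways to finish when only these pieces remain (= sum over removing one remaining piece with nothing left below it):
  1 left: {3}→1  {6}→1
  2 left: {1,3}→1  {3,6}→2  {5,6}→1
  3 left: {1,3,6}→3  {3,5,6}→3  {4,5,6}→1
  4 left: {1,3,5,6}→6  {2,4,5,6}→1  {3,4,5,6}→4
  5 left: {0,2,4,5,6}→1  {1,3,4,5,6}→10  {2,3,4,5,6}→5
  placing 0:l first → 15 extensions
  placing 1:k first → 6 extensions
total linear extensions = 21

21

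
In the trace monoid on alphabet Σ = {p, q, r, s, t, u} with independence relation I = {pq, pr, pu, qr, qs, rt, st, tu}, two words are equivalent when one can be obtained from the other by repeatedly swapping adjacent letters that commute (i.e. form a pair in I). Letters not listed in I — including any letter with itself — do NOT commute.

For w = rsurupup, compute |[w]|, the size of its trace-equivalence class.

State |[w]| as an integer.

15

drop 0:r onto floor
drop 1:s onto {0:r}
drop 2:u onto {1:s}
drop 3:r onto {2:u}
drop 4:u onto {3:r}
drop 5:p onto {1:s}
drop 6:u onto {4:u}
drop 7:p onto {5:p}
ground layer = {0:r}
drop-orders for the pieces not yet dropped (sum over which currently-grounded one goes next):
  1 to go: {6} 1  {7} 1
  2 to go: {4,6} 1  {5,7} 1  {6,7} 2
  3 to go: {3,4,6} 1  {4,6,7} 3  {5,6,7} 3
  4 to go: {2,3,4,6} 1  {3,4,6,7} 4  {4,5,6,7} 6
  5 to go: {2,3,4,6,7} 5  {3,4,5,6,7} 10
  6 to go: {2,3,4,5,6,7} 15
  if 0:r drops first: 15 orders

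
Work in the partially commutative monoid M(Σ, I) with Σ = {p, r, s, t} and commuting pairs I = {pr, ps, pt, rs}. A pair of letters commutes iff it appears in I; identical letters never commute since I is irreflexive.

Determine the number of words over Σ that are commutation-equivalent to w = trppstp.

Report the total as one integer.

0(t) covers ∅
1(r) covers 0:t
2(p) covers ∅
3(p) covers 2:p
4(s) covers 0:t
5(t) covers 1:r, 4:s
6(p) covers 3:p
floor of heap: 0:t, 2:p
completions by unplaced set U, small U first (add the entries for U minus each lowest piece of U):
  |U|=1: {5}:1  {6}:1
  |U|=2: {1,5}:1  {3,6}:1  {4,5}:1  {5,6}:2
  |U|=3: {1,4,5}:2  {1,5,6}:3  {2,3,6}:1  {3,5,6}:3  {4,5,6}:3
  |U|=4: {0,1,4,5}:2  {1,3,5,6}:6  {1,4,5,6}:8  {2,3,5,6}:4  {3,4,5,6}:6
  |U|=5: {0,1,4,5,6}:10  {1,2,3,5,6}:10  {1,3,4,5,6}:20  {2,3,4,5,6}:10
  start at 0(t): 40
  start at 2(p): 30
sum over floor = 70

70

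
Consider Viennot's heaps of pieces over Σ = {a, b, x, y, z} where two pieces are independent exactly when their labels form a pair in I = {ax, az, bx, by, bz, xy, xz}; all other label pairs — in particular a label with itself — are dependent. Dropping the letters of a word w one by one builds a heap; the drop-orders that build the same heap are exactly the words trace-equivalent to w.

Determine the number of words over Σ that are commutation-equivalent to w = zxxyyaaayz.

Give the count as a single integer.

piece 0:z — minimal
piece 1:x — minimal
piece 2:x rests on {1:x}
piece 3:y rests on {0:z}
piece 4:y rests on {3:y}
piece 5:a rests on {4:y}
piece 6:a rests on {5:a}
piece 7:a rests on {6:a}
piece 8:y rests on {7:a}
piece 9:z rests on {8:y}
minimal pieces: {0:z, 1:x}
ways to finish when only these pieces remain (= sum over removing one remaining piece with nothing left below it):
  1 left: {2}→1  {9}→1
  2 left: {1,2}→1  {2,9}→2  {8,9}→1
  3 left: {1,2,9}→3  {2,8,9}→3  {7,8,9}→1
  4 left: {1,2,8,9}→6  {2,7,8,9}→4  {6,7,8,9}→1
  5 left: {1,2,7,8,9}→10  {2,6,7,8,9}→5  {5,6,7,8,9}→1
  6 left: {1,2,6,7,8,9}→15  {2,5,6,7,8,9}→6  {4,5,6,7,8,9}→1
  7 left: {1,2,5,6,7,8,9}→21  {2,4,5,6,7,8,9}→7  {3,4,5,6,7,8,9}→1
  8 left: {0,3,4,5,6,7,8,9}→1  {1,2,4,5,6,7,8,9}→28  {2,3,4,5,6,7,8,9}→8
  placing 0:z first → 36 extensions
  placing 1:x first → 9 extensions
total linear extensions = 45

45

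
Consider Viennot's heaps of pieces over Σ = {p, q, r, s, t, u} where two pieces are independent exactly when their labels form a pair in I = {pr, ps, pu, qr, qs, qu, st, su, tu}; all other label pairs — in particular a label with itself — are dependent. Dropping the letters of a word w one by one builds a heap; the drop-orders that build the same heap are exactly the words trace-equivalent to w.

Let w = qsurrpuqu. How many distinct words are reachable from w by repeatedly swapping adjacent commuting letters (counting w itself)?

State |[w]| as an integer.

168

#0=q has no predecessor
#1=s has no predecessor
#2=u has no predecessor
#3=r depends on [1:s, 2:u]
#4=r depends on [3:r]
#5=p depends on [0:q]
#6=u depends on [4:r]
#7=q depends on [5:p]
#8=u depends on [6:u]
sources: [0:q, 1:s, 2:u]
N(rest) = Σ N(rest − s) over sources s of rest; N(one piece) = 1:
  size 1 → [7]=1  [8]=1
  size 2 → [5,7]=1  [6,8]=1  [7,8]=2
  size 3 → [0,5,7]=1  [4,6,8]=1  [5,7,8]=3  [6,7,8]=3
  size 4 → [0,5,7,8]=4  [3,4,6,8]=1  [4,6,7,8]=4  [5,6,7,8]=6
  size 5 → [0,5,6,7,8]=10  [1,3,4,6,8]=1  [2,3,4,6,8]=1  [3,4,6,7,8]=5  [4,5,6,7,8]=10
  size 6 → [0,4,5,6,7,8]=20  [1,2,3,4,6,8]=2  [1,3,4,6,7,8]=6  [2,3,4,6,7,8]=6  [3,4,5,6,7,8]=15
  size 7 → [0,3,4,5,6,7,8]=35  [1,2,3,4,6,7,8]=14  [1,3,4,5,6,7,8]=21  [2,3,4,5,6,7,8]=21
  first=0(q) contributes 56
  first=1(s) contributes 56
  first=2(u) contributes 56
|[w]| = 168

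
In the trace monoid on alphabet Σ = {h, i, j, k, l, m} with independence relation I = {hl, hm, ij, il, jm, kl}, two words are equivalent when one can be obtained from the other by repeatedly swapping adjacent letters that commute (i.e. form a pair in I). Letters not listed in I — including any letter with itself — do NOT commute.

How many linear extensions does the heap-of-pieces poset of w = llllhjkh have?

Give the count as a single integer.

drop 0:l onto floor
drop 1:l onto {0:l}
drop 2:l onto {1:l}
drop 3:l onto {2:l}
drop 4:h onto floor
drop 5:j onto {3:l, 4:h}
drop 6:k onto {5:j}
drop 7:h onto {6:k}
ground layer = {0:l, 4:h}
drop-orders for the pieces not yet dropped (sum over which currently-grounded one goes next):
  1 to go: {7} 1
  2 to go: {6,7} 1
  3 to go: {5,6,7} 1
  4 to go: {3,5,6,7} 1  {4,5,6,7} 1
  5 to go: {2,3,5,6,7} 1  {3,4,5,6,7} 2
  6 to go: {1,2,3,5,6,7} 1  {2,3,4,5,6,7} 3
  if 0:l drops first: 4 orders
  if 4:h drops first: 1 orders
heap linearizations: 5

5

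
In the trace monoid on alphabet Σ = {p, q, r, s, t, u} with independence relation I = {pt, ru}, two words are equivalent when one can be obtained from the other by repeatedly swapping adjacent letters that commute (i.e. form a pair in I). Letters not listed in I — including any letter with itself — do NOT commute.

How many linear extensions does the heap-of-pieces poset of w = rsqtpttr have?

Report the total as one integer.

4

#0=r has no predecessor
#1=s depends on [0:r]
#2=q depends on [1:s]
#3=t depends on [2:q]
#4=p depends on [2:q]
#5=t depends on [3:t]
#6=t depends on [5:t]
#7=r depends on [4:p, 6:t]
sources: [0:r]
N(rest) = Σ N(rest − s) over sources s of rest; N(one piece) = 1:
  size 1 → [7]=1
  size 2 → [4,7]=1  [6,7]=1
  size 3 → [4,6,7]=2  [5,6,7]=1
  size 4 → [3,5,6,7]=1  [4,5,6,7]=3
  size 5 → [3,4,5,6,7]=4
  size 6 → [2,3,4,5,6,7]=4
  first=0(r) contributes 4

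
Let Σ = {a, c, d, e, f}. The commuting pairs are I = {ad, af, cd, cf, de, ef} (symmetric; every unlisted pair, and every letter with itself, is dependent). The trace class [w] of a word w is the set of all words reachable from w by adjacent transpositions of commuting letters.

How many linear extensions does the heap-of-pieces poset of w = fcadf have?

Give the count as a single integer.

0(f) covers ∅
1(c) covers ∅
2(a) covers 1:c
3(d) covers 0:f
4(f) covers 3:d
floor of heap: 0:f, 1:c
completions by unplaced set U, small U first (add the entries for U minus each lowest piece of U):
  |U|=1: {2}:1  {4}:1
  |U|=2: {1,2}:1  {2,4}:2  {3,4}:1
  |U|=3: {0,3,4}:1  {1,2,4}:3  {2,3,4}:3
  start at 0(f): 6
  start at 1(c): 4
sum over floor = 10

10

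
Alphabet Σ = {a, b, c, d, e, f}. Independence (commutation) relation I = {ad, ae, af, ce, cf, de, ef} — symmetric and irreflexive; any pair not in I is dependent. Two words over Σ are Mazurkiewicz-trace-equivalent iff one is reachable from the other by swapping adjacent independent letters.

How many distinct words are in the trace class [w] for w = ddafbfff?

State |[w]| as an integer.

4

piece 0:d — minimal
piece 1:d rests on {0:d}
piece 2:a — minimal
piece 3:f rests on {1:d}
piece 4:b rests on {2:a, 3:f}
piece 5:f rests on {4:b}
piece 6:f rests on {5:f}
piece 7:f rests on {6:f}
minimal pieces: {0:d, 2:a}
ways to finish when only these pieces remain (= sum over removing one remaining piece with nothing left below it):
  1 left: {7}→1
  2 left: {6,7}→1
  3 left: {5,6,7}→1
  4 left: {4,5,6,7}→1
  5 left: {2,4,5,6,7}→1  {3,4,5,6,7}→1
  6 left: {1,3,4,5,6,7}→1  {2,3,4,5,6,7}→2
  placing 0:d first → 3 extensions
  placing 2:a first → 1 extensions
total linear extensions = 4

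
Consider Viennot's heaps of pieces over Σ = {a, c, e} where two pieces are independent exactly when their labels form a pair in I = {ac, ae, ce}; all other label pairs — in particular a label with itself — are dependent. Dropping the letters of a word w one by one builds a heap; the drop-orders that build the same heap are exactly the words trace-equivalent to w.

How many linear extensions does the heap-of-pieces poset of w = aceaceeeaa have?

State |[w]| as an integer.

piece 0:a — minimal
piece 1:c — minimal
piece 2:e — minimal
piece 3:a rests on {0:a}
piece 4:c rests on {1:c}
piece 5:e rests on {2:e}
piece 6:e rests on {5:e}
piece 7:e rests on {6:e}
piece 8:a rests on {3:a}
piece 9:a rests on {8:a}
minimal pieces: {0:a, 1:c, 2:e}
ways to finish when only these pieces remain (= sum over removing one remaining piece with nothing left below it):
  1 left: {4}→1  {7}→1  {9}→1
  2 left: {1,4}→1  {4,7}→2  {4,9}→2  {6,7}→1  {7,9}→2  {8,9}→1
  3 left: {1,4,7}→3  {1,4,9}→3  {3,8,9}→1  {4,6,7}→3  {4,7,9}→6  {4,8,9}→3  {5,6,7}→1  {6,7,9}→3  {7,8,9}→3
  4 left: {0,3,8,9}→1  {1,4,6,7}→6  {1,4,7,9}→12  {1,4,8,9}→6  {2,5,6,7}→1  {3,4,8,9}→4  {3,7,8,9}→4  {4,5,6,7}→4  {4,6,7,9}→12  {4,7,8,9}→12  {5,6,7,9}→4  {6,7,8,9}→6
  5 left: {0,3,4,8,9}→5  {0,3,7,8,9}→5  {1,3,4,8,9}→10  {1,4,5,6,7}→10  {1,4,6,7,9}→30  {1,4,7,8,9}→30  {2,4,5,6,7}→5  {2,5,6,7,9}→5  {3,4,7,8,9}→20  {3,6,7,8,9}→10  {4,5,6,7,9}→20  {4,6,7,8,9}→30  {5,6,7,8,9}→10
  6 left: {0,1,3,4,8,9}→15  {0,3,4,7,8,9}→30  {0,3,6,7,8,9}→15  {1,2,4,5,6,7}→15  {1,3,4,7,8,9}→60  {1,4,5,6,7,9}→60  {1,4,6,7,8,9}→90  {2,4,5,6,7,9}→30  {2,5,6,7,8,9}→15  {3,4,6,7,8,9}→60  {3,5,6,7,8,9}→20  {4,5,6,7,8,9}→60
  7 left: {0,1,3,4,7,8,9}→105  {0,3,4,6,7,8,9}→105  {0,3,5,6,7,8,9}→35  {1,2,4,5,6,7,9}→105  {1,3,4,6,7,8,9}→210  {1,4,5,6,7,8,9}→210  {2,3,5,6,7,8,9}→35  {2,4,5,6,7,8,9}→105  {3,4,5,6,7,8,9}→140
  8 left: {0,1,3,4,6,7,8,9}→420  {0,2,3,5,6,7,8,9}→70  {0,3,4,5,6,7,8,9}→280  {1,2,4,5,6,7,8,9}→420  {1,3,4,5,6,7,8,9}→560  {2,3,4,5,6,7,8,9}→280
  placing 0:a first → 1260 extensions
  placing 1:c first → 630 extensions
  placing 2:e first → 1260 extensions
total linear extensions = 3150

3150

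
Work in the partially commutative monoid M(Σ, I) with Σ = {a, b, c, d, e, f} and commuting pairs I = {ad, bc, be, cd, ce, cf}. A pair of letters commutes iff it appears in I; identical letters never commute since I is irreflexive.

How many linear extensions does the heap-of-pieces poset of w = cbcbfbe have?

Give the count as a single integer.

42

0(c) covers ∅
1(b) covers ∅
2(c) covers 0:c
3(b) covers 1:b
4(f) covers 3:b
5(b) covers 4:f
6(e) covers 4:f
floor of heap: 0:c, 1:b
completions by unplaced set U, small U first (add the entries for U minus each lowest piece of U):
  |U|=1: {2}:1  {5}:1  {6}:1
  |U|=2: {0,2}:1  {2,5}:2  {2,6}:2  {5,6}:2
  |U|=3: {0,2,5}:3  {0,2,6}:3  {2,5,6}:6  {4,5,6}:2
  |U|=4: {0,2,5,6}:12  {2,4,5,6}:8  {3,4,5,6}:2
  |U|=5: {0,2,4,5,6}:20  {1,3,4,5,6}:2  {2,3,4,5,6}:10
  start at 0(c): 12
  start at 1(b): 30
sum over floor = 42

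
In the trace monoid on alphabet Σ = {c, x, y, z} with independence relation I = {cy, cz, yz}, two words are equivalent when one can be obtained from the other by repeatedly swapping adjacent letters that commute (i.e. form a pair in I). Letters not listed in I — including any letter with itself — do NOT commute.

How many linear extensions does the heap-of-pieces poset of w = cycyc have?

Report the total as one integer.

10

#0=c has no predecessor
#1=y has no predecessor
#2=c depends on [0:c]
#3=y depends on [1:y]
#4=c depends on [2:c]
sources: [0:c, 1:y]
N(rest) = Σ N(rest − s) over sources s of rest; N(one piece) = 1:
  size 1 → [3]=1  [4]=1
  size 2 → [1,3]=1  [2,4]=1  [3,4]=2
  size 3 → [0,2,4]=1  [1,3,4]=3  [2,3,4]=3
  first=0(c) contributes 6
  first=1(y) contributes 4
|[w]| = 10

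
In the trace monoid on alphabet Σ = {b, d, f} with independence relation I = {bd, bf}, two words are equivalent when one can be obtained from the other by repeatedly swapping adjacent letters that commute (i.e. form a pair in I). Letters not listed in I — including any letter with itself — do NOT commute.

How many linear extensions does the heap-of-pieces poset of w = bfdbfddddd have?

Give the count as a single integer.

drop 0:b onto floor
drop 1:f onto floor
drop 2:d onto {1:f}
drop 3:b onto {0:b}
drop 4:f onto {2:d}
drop 5:d onto {4:f}
drop 6:d onto {5:d}
drop 7:d onto {6:d}
drop 8:d onto {7:d}
drop 9:d onto {8:d}
ground layer = {0:b, 1:f}
drop-orders for the pieces not yet dropped (sum over which currently-grounded one goes next):
  1 to go: {3} 1  {9} 1
  2 to go: {0,3} 1  {3,9} 2  {8,9} 1
  3 to go: {0,3,9} 3  {3,8,9} 3  {7,8,9} 1
  4 to go: {0,3,8,9} 6  {3,7,8,9} 4  {6,7,8,9} 1
  5 to go: {0,3,7,8,9} 10  {3,6,7,8,9} 5  {5,6,7,8,9} 1
  6 to go: {0,3,6,7,8,9} 15  {3,5,6,7,8,9} 6  {4,5,6,7,8,9} 1
  7 to go: {0,3,5,6,7,8,9} 21  {2,4,5,6,7,8,9} 1  {3,4,5,6,7,8,9} 7
  8 to go: {0,3,4,5,6,7,8,9} 28  {1,2,4,5,6,7,8,9} 1  {2,3,4,5,6,7,8,9} 8
  if 0:b drops first: 9 orders
  if 1:f drops first: 36 orders
heap linearizations: 45

45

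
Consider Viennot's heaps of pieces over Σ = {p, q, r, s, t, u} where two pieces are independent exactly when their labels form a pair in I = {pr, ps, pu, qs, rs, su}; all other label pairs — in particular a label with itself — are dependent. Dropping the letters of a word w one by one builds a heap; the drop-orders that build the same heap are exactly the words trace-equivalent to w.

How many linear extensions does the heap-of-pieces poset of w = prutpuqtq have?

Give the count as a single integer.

6

piece 0:p — minimal
piece 1:r — minimal
piece 2:u rests on {1:r}
piece 3:t rests on {0:p, 2:u}
piece 4:p rests on {3:t}
piece 5:u rests on {3:t}
piece 6:q rests on {4:p, 5:u}
piece 7:t rests on {6:q}
piece 8:q rests on {7:t}
minimal pieces: {0:p, 1:r}
ways to finish when only these pieces remain (= sum over removing one remaining piece with nothing left below it):
  1 left: {8}→1
  2 left: {7,8}→1
  3 left: {6,7,8}→1
  4 left: {4,6,7,8}→1  {5,6,7,8}→1
  5 left: {4,5,6,7,8}→2
  6 left: {3,4,5,6,7,8}→2
  7 left: {0,3,4,5,6,7,8}→2  {2,3,4,5,6,7,8}→2
  placing 0:p first → 2 extensions
  placing 1:r first → 4 extensions
total linear extensions = 6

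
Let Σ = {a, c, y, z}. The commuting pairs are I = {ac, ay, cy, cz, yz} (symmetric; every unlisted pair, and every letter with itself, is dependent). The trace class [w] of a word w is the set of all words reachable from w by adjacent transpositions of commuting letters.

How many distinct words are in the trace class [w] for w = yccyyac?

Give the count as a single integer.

0(y) covers ∅
1(c) covers ∅
2(c) covers 1:c
3(y) covers 0:y
4(y) covers 3:y
5(a) covers ∅
6(c) covers 2:c
floor of heap: 0:y, 1:c, 5:a
completions by unplaced set U, small U first (add the entries for U minus each lowest piece of U):
  |U|=1: {4}:1  {5}:1  {6}:1
  |U|=2: {2,6}:1  {3,4}:1  {4,5}:2  {4,6}:2  {5,6}:2
  |U|=3: {0,3,4}:1  {1,2,6}:1  {2,4,6}:3  {2,5,6}:3  {3,4,5}:3  {3,4,6}:3  {4,5,6}:6
  |U|=4: {0,3,4,5}:4  {0,3,4,6}:4  {1,2,4,6}:4  {1,2,5,6}:4  {2,3,4,6}:6  {2,4,5,6}:12  {3,4,5,6}:12
  |U|=5: {0,2,3,4,6}:10  {0,3,4,5,6}:20  {1,2,3,4,6}:10  {1,2,4,5,6}:20  {2,3,4,5,6}:30
  start at 0(y): 60
  start at 1(c): 60
  start at 5(a): 20
sum over floor = 140

140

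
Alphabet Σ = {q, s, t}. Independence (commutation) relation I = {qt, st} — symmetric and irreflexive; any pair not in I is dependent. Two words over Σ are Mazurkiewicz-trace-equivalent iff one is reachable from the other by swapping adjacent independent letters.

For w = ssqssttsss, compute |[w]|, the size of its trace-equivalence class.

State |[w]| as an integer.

piece 0:s — minimal
piece 1:s rests on {0:s}
piece 2:q rests on {1:s}
piece 3:s rests on {2:q}
piece 4:s rests on {3:s}
piece 5:t — minimal
piece 6:t rests on {5:t}
piece 7:s rests on {4:s}
piece 8:s rests on {7:s}
piece 9:s rests on {8:s}
minimal pieces: {0:s, 5:t}
ways to finish when only these pieces remain (= sum over removing one remaining piece with nothing left below it):
  1 left: {6}→1  {9}→1
  2 left: {5,6}→1  {6,9}→2  {8,9}→1
  3 left: {5,6,9}→3  {6,8,9}→3  {7,8,9}→1
  4 left: {4,7,8,9}→1  {5,6,8,9}→6  {6,7,8,9}→4
  5 left: {3,4,7,8,9}→1  {4,6,7,8,9}→5  {5,6,7,8,9}→10
  6 left: {2,3,4,7,8,9}→1  {3,4,6,7,8,9}→6  {4,5,6,7,8,9}→15
  7 left: {1,2,3,4,7,8,9}→1  {2,3,4,6,7,8,9}→7  {3,4,5,6,7,8,9}→21
  8 left: {0,1,2,3,4,7,8,9}→1  {1,2,3,4,6,7,8,9}→8  {2,3,4,5,6,7,8,9}→28
  placing 0:s first → 36 extensions
  placing 5:t first → 9 extensions
total linear extensions = 45

45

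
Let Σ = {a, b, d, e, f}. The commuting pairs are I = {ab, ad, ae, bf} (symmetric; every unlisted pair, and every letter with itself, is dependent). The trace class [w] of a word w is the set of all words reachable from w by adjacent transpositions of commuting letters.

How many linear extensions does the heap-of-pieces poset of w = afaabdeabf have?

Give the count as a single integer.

115

drop 0:a onto floor
drop 1:f onto {0:a}
drop 2:a onto {1:f}
drop 3:a onto {2:a}
drop 4:b onto floor
drop 5:d onto {1:f, 4:b}
drop 6:e onto {5:d}
drop 7:a onto {3:a}
drop 8:b onto {6:e}
drop 9:f onto {6:e, 7:a}
ground layer = {0:a, 4:b}
drop-orders for the pieces not yet dropped (sum over which currently-grounded one goes next):
  1 to go: {8} 1  {9} 1
  2 to go: {7,9} 1  {8,9} 2
  3 to go: {3,7,9} 1  {6,8,9} 2  {7,8,9} 3
  4 to go: {2,3,7,9} 1  {3,7,8,9} 4  {5,6,8,9} 2  {6,7,8,9} 5
  5 to go: {2,3,7,8,9} 5  {3,6,7,8,9} 9  {4,5,6,8,9} 2  {5,6,7,8,9} 7
  6 to go: {2,3,6,7,8,9} 14  {3,5,6,7,8,9} 16  {4,5,6,7,8,9} 9
  7 to go: {2,3,5,6,7,8,9} 30  {3,4,5,6,7,8,9} 25
  8 to go: {1,2,3,5,6,7,8,9} 30  {2,3,4,5,6,7,8,9} 55
  if 0:a drops first: 85 orders
  if 4:b drops first: 30 orders
heap linearizations: 115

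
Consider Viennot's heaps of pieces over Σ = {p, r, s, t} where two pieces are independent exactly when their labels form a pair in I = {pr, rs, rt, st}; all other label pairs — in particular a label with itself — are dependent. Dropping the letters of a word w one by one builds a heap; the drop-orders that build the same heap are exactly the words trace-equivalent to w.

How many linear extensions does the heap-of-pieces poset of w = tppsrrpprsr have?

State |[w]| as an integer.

drop 0:t onto floor
drop 1:p onto {0:t}
drop 2:p onto {1:p}
drop 3:s onto {2:p}
drop 4:r onto floor
drop 5:r onto {4:r}
drop 6:p onto {3:s}
drop 7:p onto {6:p}
drop 8:r onto {5:r}
drop 9:s onto {7:p}
drop 10:r onto {8:r}
ground layer = {0:t, 4:r}
drop-orders for the pieces not yet dropped (sum over which currently-grounded one goes next):
  1 to go: {9} 1  {10} 1
  2 to go: {7,9} 1  {8,10} 1  {9,10} 2
  3 to go: {5,8,10} 1  {6,7,9} 1  {7,9,10} 3  {8,9,10} 3
  4 to go: {3,6,7,9} 1  {4,5,8,10} 1  {5,8,9,10} 4  {6,7,9,10} 4  {7,8,9,10} 6
  5 to go: {2,3,6,7,9} 1  {3,6,7,9,10} 5  {4,5,8,9,10} 5  {5,7,8,9,10} 10  {6,7,8,9,10} 10
  6 to go: {1,2,3,6,7,9} 1  {2,3,6,7,9,10} 6  {3,6,7,8,9,10} 15  {4,5,7,8,9,10} 15  {5,6,7,8,9,10} 20
  7 to go: {0,1,2,3,6,7,9} 1  {1,2,3,6,7,9,10} 7  {2,3,6,7,8,9,10} 21  {3,5,6,7,8,9,10} 35  {4,5,6,7,8,9,10} 35
  8 to go: {0,1,2,3,6,7,9,10} 8  {1,2,3,6,7,8,9,10} 28  {2,3,5,6,7,8,9,10} 56  {3,4,5,6,7,8,9,10} 70
  9 to go: {0,1,2,3,6,7,8,9,10} 36  {1,2,3,5,6,7,8,9,10} 84  {2,3,4,5,6,7,8,9,10} 126
  if 0:t drops first: 210 orders
  if 4:r drops first: 120 orders
heap linearizations: 330

330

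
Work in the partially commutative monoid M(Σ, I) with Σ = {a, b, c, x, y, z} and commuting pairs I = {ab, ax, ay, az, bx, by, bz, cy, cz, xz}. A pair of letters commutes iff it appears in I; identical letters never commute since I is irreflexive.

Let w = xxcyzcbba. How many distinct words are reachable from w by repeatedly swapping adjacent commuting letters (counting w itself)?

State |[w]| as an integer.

drop 0:x onto floor
drop 1:x onto {0:x}
drop 2:c onto {1:x}
drop 3:y onto {1:x}
drop 4:z onto {3:y}
drop 5:c onto {2:c}
drop 6:b onto {5:c}
drop 7:b onto {6:b}
drop 8:a onto {5:c}
ground layer = {0:x}
drop-orders for the pieces not yet dropped (sum over which currently-grounded one goes next):
  1 to go: {4} 1  {7} 1  {8} 1
  2 to go: {3,4} 1  {4,7} 2  {4,8} 2  {6,7} 1  {7,8} 2
  3 to go: {3,4,7} 3  {3,4,8} 3  {4,6,7} 3  {4,7,8} 6  {6,7,8} 3
  4 to go: {3,4,6,7} 6  {3,4,7,8} 12  {4,6,7,8} 12  {5,6,7,8} 3
  5 to go: {2,5,6,7,8} 3  {3,4,6,7,8} 30  {4,5,6,7,8} 15
  6 to go: {2,4,5,6,7,8} 18  {3,4,5,6,7,8} 45
  7 to go: {2,3,4,5,6,7,8} 63
  if 0:x drops first: 63 orders

63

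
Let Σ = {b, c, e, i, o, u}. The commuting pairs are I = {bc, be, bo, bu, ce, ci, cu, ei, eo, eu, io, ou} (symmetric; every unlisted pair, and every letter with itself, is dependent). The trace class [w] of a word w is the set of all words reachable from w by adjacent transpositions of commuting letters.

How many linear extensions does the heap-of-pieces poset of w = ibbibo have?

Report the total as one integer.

drop 0:i onto floor
drop 1:b onto {0:i}
drop 2:b onto {1:b}
drop 3:i onto {2:b}
drop 4:b onto {3:i}
drop 5:o onto floor
ground layer = {0:i, 5:o}
drop-orders for the pieces not yet dropped (sum over which currently-grounded one goes next):
  1 to go: {4} 1  {5} 1
  2 to go: {3,4} 1  {4,5} 2
  3 to go: {2,3,4} 1  {3,4,5} 3
  4 to go: {1,2,3,4} 1  {2,3,4,5} 4
  if 0:i drops first: 5 orders
  if 5:o drops first: 1 orders
heap linearizations: 6

6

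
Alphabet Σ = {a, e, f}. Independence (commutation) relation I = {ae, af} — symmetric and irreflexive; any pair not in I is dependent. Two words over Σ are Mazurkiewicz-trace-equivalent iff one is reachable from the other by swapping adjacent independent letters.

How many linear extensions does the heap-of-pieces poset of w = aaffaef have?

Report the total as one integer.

35

#0=a has no predecessor
#1=a depends on [0:a]
#2=f has no predecessor
#3=f depends on [2:f]
#4=a depends on [1:a]
#5=e depends on [3:f]
#6=f depends on [5:e]
sources: [0:a, 2:f]
N(rest) = Σ N(rest − s) over sources s of rest; N(one piece) = 1:
  size 1 → [4]=1  [6]=1
  size 2 → [1,4]=1  [4,6]=2  [5,6]=1
  size 3 → [0,1,4]=1  [1,4,6]=3  [3,5,6]=1  [4,5,6]=3
  size 4 → [0,1,4,6]=4  [1,4,5,6]=6  [2,3,5,6]=1  [3,4,5,6]=4
  size 5 → [0,1,4,5,6]=10  [1,3,4,5,6]=10  [2,3,4,5,6]=5
  first=0(a) contributes 15
  first=2(f) contributes 20
|[w]| = 35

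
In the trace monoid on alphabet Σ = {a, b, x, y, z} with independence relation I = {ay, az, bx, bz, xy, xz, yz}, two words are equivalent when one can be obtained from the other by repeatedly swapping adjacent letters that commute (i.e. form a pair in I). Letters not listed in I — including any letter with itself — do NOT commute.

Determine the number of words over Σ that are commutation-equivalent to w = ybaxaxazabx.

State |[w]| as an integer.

drop 0:y onto floor
drop 1:b onto {0:y}
drop 2:a onto {1:b}
drop 3:x onto {2:a}
drop 4:a onto {3:x}
drop 5:x onto {4:a}
drop 6:a onto {5:x}
drop 7:z onto floor
drop 8:a onto {6:a}
drop 9:b onto {8:a}
drop 10:x onto {8:a}
ground layer = {0:y, 7:z}
drop-orders for the pieces not yet dropped (sum over which currently-grounded one goes next):
  1 to go: {7} 1  {9} 1  {10} 1
  2 to go: {7,9} 2  {7,10} 2  {9,10} 2
  3 to go: {7,9,10} 6  {8,9,10} 2
  4 to go: {6,8,9,10} 2  {7,8,9,10} 8
  5 to go: {5,6,8,9,10} 2  {6,7,8,9,10} 10
  6 to go: {4,5,6,8,9,10} 2  {5,6,7,8,9,10} 12
  7 to go: {3,4,5,6,8,9,10} 2  {4,5,6,7,8,9,10} 14
  8 to go: {2,3,4,5,6,8,9,10} 2  {3,4,5,6,7,8,9,10} 16
  9 to go: {1,2,3,4,5,6,8,9,10} 2  {2,3,4,5,6,7,8,9,10} 18
  if 0:y drops first: 20 orders
  if 7:z drops first: 2 orders
heap linearizations: 22

22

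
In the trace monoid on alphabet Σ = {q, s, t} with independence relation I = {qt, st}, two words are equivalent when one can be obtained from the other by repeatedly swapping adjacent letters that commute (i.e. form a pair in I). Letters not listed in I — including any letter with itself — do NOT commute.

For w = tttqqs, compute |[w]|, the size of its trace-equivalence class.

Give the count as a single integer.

drop 0:t onto floor
drop 1:t onto {0:t}
drop 2:t onto {1:t}
drop 3:q onto floor
drop 4:q onto {3:q}
drop 5:s onto {4:q}
ground layer = {0:t, 3:q}
drop-orders for the pieces not yet dropped (sum over which currently-grounded one goes next):
  1 to go: {2} 1  {5} 1
  2 to go: {1,2} 1  {2,5} 2  {4,5} 1
  3 to go: {0,1,2} 1  {1,2,5} 3  {2,4,5} 3  {3,4,5} 1
  4 to go: {0,1,2,5} 4  {1,2,4,5} 6  {2,3,4,5} 4
  if 0:t drops first: 10 orders
  if 3:q drops first: 10 orders
heap linearizations: 20

20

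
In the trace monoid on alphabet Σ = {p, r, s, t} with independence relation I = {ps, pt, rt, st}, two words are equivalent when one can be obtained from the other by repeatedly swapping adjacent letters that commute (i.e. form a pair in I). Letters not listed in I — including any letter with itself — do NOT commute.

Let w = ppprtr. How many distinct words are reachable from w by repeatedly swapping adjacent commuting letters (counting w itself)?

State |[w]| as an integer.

#0=p has no predecessor
#1=p depends on [0:p]
#2=p depends on [1:p]
#3=r depends on [2:p]
#4=t has no predecessor
#5=r depends on [3:r]
sources: [0:p, 4:t]
N(rest) = Σ N(rest − s) over sources s of rest; N(one piece) = 1:
  size 1 → [4]=1  [5]=1
  size 2 → [3,5]=1  [4,5]=2
  size 3 → [2,3,5]=1  [3,4,5]=3
  size 4 → [1,2,3,5]=1  [2,3,4,5]=4
  first=0(p) contributes 5
  first=4(t) contributes 1
|[w]| = 6

6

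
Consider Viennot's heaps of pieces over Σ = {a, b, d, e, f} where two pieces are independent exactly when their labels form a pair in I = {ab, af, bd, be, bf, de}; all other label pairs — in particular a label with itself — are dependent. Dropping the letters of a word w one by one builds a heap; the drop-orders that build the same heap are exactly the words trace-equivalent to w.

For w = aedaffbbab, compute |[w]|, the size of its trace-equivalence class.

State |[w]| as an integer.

1440

#0=a has no predecessor
#1=e depends on [0:a]
#2=d depends on [0:a]
#3=a depends on [1:e, 2:d]
#4=f depends on [1:e, 2:d]
#5=f depends on [4:f]
#6=b has no predecessor
#7=b depends on [6:b]
#8=a depends on [3:a]
#9=b depends on [7:b]
sources: [0:a, 6:b]
N(rest) = Σ N(rest − s) over sources s of rest; N(one piece) = 1:
  size 1 → [5]=1  [8]=1  [9]=1
  size 2 → [3,8]=1  [4,5]=1  [5,8]=2  [5,9]=2  [7,9]=1  [8,9]=2
  size 3 → [3,5,8]=3  [3,8,9]=3  [4,5,8]=3  [4,5,9]=3  [5,7,9]=3  [5,8,9]=6  [6,7,9]=1  [7,8,9]=3
  size 4 → [3,4,5,8]=6  [3,5,8,9]=12  [3,7,8,9]=6  [4,5,7,9]=6  [4,5,8,9]=12  [5,6,7,9]=4  [5,7,8,9]=12  [6,7,8,9]=4
  size 5 → [1,3,4,5,8]=6  [2,3,4,5,8]=6  [3,4,5,8,9]=30  [3,5,7,8,9]=30  [3,6,7,8,9]=10  [4,5,6,7,9]=10  [4,5,7,8,9]=30  [5,6,7,8,9]=20
  size 6 → [1,2,3,4,5,8]=12  [1,3,4,5,8,9]=36  [2,3,4,5,8,9]=36  [3,4,5,7,8,9]=90  [3,5,6,7,8,9]=60  [4,5,6,7,8,9]=60
  size 7 → [0,1,2,3,4,5,8]=12  [1,2,3,4,5,8,9]=84  [1,3,4,5,7,8,9]=126  [2,3,4,5,7,8,9]=126  [3,4,5,6,7,8,9]=210
  size 8 → [0,1,2,3,4,5,8,9]=96  [1,2,3,4,5,7,8,9]=336  [1,3,4,5,6,7,8,9]=336  [2,3,4,5,6,7,8,9]=336
  first=0(a) contributes 1008
  first=6(b) contributes 432
|[w]| = 1440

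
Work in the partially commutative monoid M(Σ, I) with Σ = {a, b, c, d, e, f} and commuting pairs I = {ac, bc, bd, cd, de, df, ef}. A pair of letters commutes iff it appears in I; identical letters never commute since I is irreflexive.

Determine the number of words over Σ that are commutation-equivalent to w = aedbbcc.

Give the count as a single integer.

0(a) covers ∅
1(e) covers 0:a
2(d) covers 0:a
3(b) covers 1:e
4(b) covers 3:b
5(c) covers 1:e
6(c) covers 5:c
floor of heap: 0:a
completions by unplaced set U, small U first (add the entries for U minus each lowest piece of U):
  |U|=1: {2}:1  {4}:1  {6}:1
  |U|=2: {2,4}:2  {2,6}:2  {3,4}:1  {4,6}:2  {5,6}:1
  |U|=3: {2,3,4}:3  {2,4,6}:6  {2,5,6}:3  {3,4,6}:3  {4,5,6}:3
  |U|=4: {2,3,4,6}:12  {2,4,5,6}:12  {3,4,5,6}:6
  |U|=5: {1,3,4,5,6}:6  {2,3,4,5,6}:30
  start at 0(a): 36

36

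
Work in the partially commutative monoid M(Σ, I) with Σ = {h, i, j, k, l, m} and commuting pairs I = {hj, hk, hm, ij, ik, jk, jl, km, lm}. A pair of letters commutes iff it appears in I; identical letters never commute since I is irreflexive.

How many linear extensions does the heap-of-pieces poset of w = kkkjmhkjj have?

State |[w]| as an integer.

630

0(k) covers ∅
1(k) covers 0:k
2(k) covers 1:k
3(j) covers ∅
4(m) covers 3:j
5(h) covers ∅
6(k) covers 2:k
7(j) covers 4:m
8(j) covers 7:j
floor of heap: 0:k, 3:j, 5:h
completions by unplaced set U, small U first (add the entries for U minus each lowest piece of U):
  |U|=1: {5}:1  {6}:1  {8}:1
  |U|=2: {2,6}:1  {5,6}:2  {5,8}:2  {6,8}:2  {7,8}:1
  |U|=3: {1,2,6}:1  {2,5,6}:3  {2,6,8}:3  {4,7,8}:1  {5,6,8}:6  {5,7,8}:3  {6,7,8}:3
  |U|=4: {0,1,2,6}:1  {1,2,5,6}:4  {1,2,6,8}:4  {2,5,6,8}:12  {2,6,7,8}:6  {3,4,7,8}:1  {4,5,7,8}:4  {4,6,7,8}:4  {5,6,7,8}:12
  |U|=5: {0,1,2,5,6}:5  {0,1,2,6,8}:5  {1,2,5,6,8}:20  {1,2,6,7,8}:10  {2,4,6,7,8}:10  {2,5,6,7,8}:30  {3,4,5,7,8}:5  {3,4,6,7,8}:5  {4,5,6,7,8}:20
  |U|=6: {0,1,2,5,6,8}:30  {0,1,2,6,7,8}:15  {1,2,4,6,7,8}:20  {1,2,5,6,7,8}:60  {2,3,4,6,7,8}:15  {2,4,5,6,7,8}:60  {3,4,5,6,7,8}:30
  |U|=7: {0,1,2,4,6,7,8}:35  {0,1,2,5,6,7,8}:105  {1,2,3,4,6,7,8}:35  {1,2,4,5,6,7,8}:140  {2,3,4,5,6,7,8}:105
  start at 0(k): 280
  start at 3(j): 280
  start at 5(h): 70
sum over floor = 630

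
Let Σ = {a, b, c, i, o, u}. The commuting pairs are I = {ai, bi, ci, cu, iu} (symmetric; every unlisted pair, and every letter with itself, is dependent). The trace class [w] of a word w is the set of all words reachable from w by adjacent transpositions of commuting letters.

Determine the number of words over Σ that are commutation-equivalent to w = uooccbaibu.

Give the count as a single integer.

0(u) covers ∅
1(o) covers 0:u
2(o) covers 1:o
3(c) covers 2:o
4(c) covers 3:c
5(b) covers 4:c
6(a) covers 5:b
7(i) covers 2:o
8(b) covers 6:a
9(u) covers 8:b
floor of heap: 0:u
completions by unplaced set U, small U first (add the entries for U minus each lowest piece of U):
  |U|=1: {7}:1  {9}:1
  |U|=2: {7,9}:2  {8,9}:1
  |U|=3: {6,8,9}:1  {7,8,9}:3
  |U|=4: {5,6,8,9}:1  {6,7,8,9}:4
  |U|=5: {4,5,6,8,9}:1  {5,6,7,8,9}:5
  |U|=6: {3,4,5,6,8,9}:1  {4,5,6,7,8,9}:6
  |U|=7: {3,4,5,6,7,8,9}:7
  |U|=8: {2,3,4,5,6,7,8,9}:7
  start at 0(u): 7

7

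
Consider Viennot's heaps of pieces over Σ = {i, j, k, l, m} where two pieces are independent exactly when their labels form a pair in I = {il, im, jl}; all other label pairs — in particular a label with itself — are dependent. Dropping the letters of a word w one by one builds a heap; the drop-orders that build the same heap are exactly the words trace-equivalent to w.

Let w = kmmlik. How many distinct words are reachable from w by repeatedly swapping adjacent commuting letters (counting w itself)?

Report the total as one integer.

piece 0:k — minimal
piece 1:m rests on {0:k}
piece 2:m rests on {1:m}
piece 3:l rests on {2:m}
piece 4:i rests on {0:k}
piece 5:k rests on {3:l, 4:i}
minimal pieces: {0:k}
ways to finish when only these pieces remain (= sum over removing one remaining piece with nothing left below it):
  1 left: {5}→1
  2 left: {3,5}→1  {4,5}→1
  3 left: {2,3,5}→1  {3,4,5}→2
  4 left: {1,2,3,5}→1  {2,3,4,5}→3
  placing 0:k first → 4 extensions

4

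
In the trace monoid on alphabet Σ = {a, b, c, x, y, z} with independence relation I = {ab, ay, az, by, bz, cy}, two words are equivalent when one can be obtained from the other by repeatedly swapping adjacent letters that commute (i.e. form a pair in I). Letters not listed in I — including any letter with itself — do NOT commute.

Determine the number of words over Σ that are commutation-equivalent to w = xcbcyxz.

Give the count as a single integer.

4

piece 0:x — minimal
piece 1:c rests on {0:x}
piece 2:b rests on {1:c}
piece 3:c rests on {2:b}
piece 4:y rests on {0:x}
piece 5:x rests on {3:c, 4:y}
piece 6:z rests on {5:x}
minimal pieces: {0:x}
ways to finish when only these pieces remain (= sum over removing one remaining piece with nothing left below it):
  1 left: {6}→1
  2 left: {5,6}→1
  3 left: {3,5,6}→1  {4,5,6}→1
  4 left: {2,3,5,6}→1  {3,4,5,6}→2
  5 left: {1,2,3,5,6}→1  {2,3,4,5,6}→3
  placing 0:x first → 4 extensions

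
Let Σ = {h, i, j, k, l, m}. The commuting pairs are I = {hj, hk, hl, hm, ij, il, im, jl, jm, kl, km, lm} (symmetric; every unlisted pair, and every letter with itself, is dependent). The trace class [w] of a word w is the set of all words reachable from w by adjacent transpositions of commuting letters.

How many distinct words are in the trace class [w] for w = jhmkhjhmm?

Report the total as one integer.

1680

piece 0:j — minimal
piece 1:h — minimal
piece 2:m — minimal
piece 3:k rests on {0:j}
piece 4:h rests on {1:h}
piece 5:j rests on {3:k}
piece 6:h rests on {4:h}
piece 7:m rests on {2:m}
piece 8:m rests on {7:m}
minimal pieces: {0:j, 1:h, 2:m}
ways to finish when only these pieces remain (= sum over removing one remaining piece with nothing left below it):
  1 left: {5}→1  {6}→1  {8}→1
  2 left: {3,5}→1  {4,6}→1  {5,6}→2  {5,8}→2  {6,8}→2  {7,8}→1
  3 left: {0,3,5}→1  {1,4,6}→1  {2,7,8}→1  {3,5,6}→3  {3,5,8}→3  {4,5,6}→3  {4,6,8}→3  {5,6,8}→6  {5,7,8}→3  {6,7,8}→3
  4 left: {0,3,5,6}→4  {0,3,5,8}→4  {1,4,5,6}→4  {1,4,6,8}→4  {2,5,7,8}→4  {2,6,7,8}→4  {3,4,5,6}→6  {3,5,6,8}→12  {3,5,7,8}→6  {4,5,6,8}→12  {4,6,7,8}→6  {5,6,7,8}→12
  5 left: {0,3,4,5,6}→10  {0,3,5,6,8}→20  {0,3,5,7,8}→10  {1,3,4,5,6}→10  {1,4,5,6,8}→20  {1,4,6,7,8}→10  {2,3,5,7,8}→10  {2,4,6,7,8}→10  {2,5,6,7,8}→20  {3,4,5,6,8}→30  {3,5,6,7,8}→30  {4,5,6,7,8}→30
  6 left: {0,1,3,4,5,6}→20  {0,2,3,5,7,8}→20  {0,3,4,5,6,8}→60  {0,3,5,6,7,8}→60  {1,2,4,6,7,8}→20  {1,3,4,5,6,8}→60  {1,4,5,6,7,8}→60  {2,3,5,6,7,8}→60  {2,4,5,6,7,8}→60  {3,4,5,6,7,8}→90
  7 left: {0,1,3,4,5,6,8}→140  {0,2,3,5,6,7,8}→140  {0,3,4,5,6,7,8}→210  {1,2,4,5,6,7,8}→140  {1,3,4,5,6,7,8}→210  {2,3,4,5,6,7,8}→210
  placing 0:j first → 560 extensions
  placing 1:h first → 560 extensions
  placing 2:m first → 560 extensions
total linear extensions = 1680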